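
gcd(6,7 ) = 1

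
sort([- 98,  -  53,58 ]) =[ - 98, - 53, 58 ] 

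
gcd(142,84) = 2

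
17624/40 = 440+3/5 = 440.60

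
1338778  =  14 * 95627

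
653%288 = 77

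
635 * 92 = 58420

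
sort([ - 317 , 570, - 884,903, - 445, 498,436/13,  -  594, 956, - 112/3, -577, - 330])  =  [ - 884 ,-594 ,-577, - 445,-330, - 317, - 112/3, 436/13,498, 570, 903,956] 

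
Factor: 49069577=383^1 * 128119^1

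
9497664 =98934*96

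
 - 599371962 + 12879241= - 586492721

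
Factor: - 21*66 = -1386 =- 2^1*3^2 * 7^1*11^1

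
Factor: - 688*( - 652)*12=5382912 = 2^8*3^1 *43^1*163^1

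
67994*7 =475958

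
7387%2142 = 961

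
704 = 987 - 283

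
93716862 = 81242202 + 12474660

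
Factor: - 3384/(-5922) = 4/7 =2^2*7^( - 1 )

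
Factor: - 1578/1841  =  -2^1 * 3^1* 7^(-1) = - 6/7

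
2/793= 2/793=0.00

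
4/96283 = 4/96283  =  0.00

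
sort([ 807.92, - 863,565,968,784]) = [-863,565,784,  807.92,968] 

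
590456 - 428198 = 162258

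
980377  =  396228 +584149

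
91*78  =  7098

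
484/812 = 121/203 = 0.60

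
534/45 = 11 + 13/15 = 11.87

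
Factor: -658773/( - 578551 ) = 3^5*41^(  -  1) * 103^( - 1 )*137^( - 1)*2711^1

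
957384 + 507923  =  1465307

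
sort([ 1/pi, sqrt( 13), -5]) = [ - 5, 1/pi,sqrt( 13 ) ] 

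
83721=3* 27907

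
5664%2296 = 1072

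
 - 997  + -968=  - 1965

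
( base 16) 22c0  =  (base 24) FAG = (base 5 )241041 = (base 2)10001011000000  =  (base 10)8896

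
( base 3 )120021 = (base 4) 12130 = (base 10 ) 412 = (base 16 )19c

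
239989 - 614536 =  - 374547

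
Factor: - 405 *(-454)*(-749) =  - 137718630 = -2^1*3^4*5^1*  7^1*107^1*227^1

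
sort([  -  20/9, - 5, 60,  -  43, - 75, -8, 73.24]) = [ - 75,-43,-8, - 5 ,-20/9 , 60,  73.24 ]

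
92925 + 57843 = 150768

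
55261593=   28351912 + 26909681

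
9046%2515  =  1501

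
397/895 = 397/895 = 0.44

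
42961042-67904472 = -24943430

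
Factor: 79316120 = 2^3 *5^1*13^1 * 152531^1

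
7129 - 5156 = 1973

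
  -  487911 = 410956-898867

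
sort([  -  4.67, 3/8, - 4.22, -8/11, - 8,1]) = [-8 , - 4.67, - 4.22, - 8/11,3/8,1 ] 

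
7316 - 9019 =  - 1703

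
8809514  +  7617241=16426755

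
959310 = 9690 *99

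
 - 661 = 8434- 9095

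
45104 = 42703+2401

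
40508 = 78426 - 37918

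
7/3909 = 7/3909 = 0.00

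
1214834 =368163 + 846671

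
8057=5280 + 2777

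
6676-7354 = -678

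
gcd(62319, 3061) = 1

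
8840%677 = 39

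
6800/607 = 6800/607 =11.20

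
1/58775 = 1/58775 = 0.00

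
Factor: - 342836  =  -2^2 * 13^1*19^1*347^1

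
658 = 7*94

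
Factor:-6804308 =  - 2^2*7^1*243011^1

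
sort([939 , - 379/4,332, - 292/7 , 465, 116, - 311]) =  [ - 311, - 379/4,-292/7,116,332,465,939 ]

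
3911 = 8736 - 4825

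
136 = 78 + 58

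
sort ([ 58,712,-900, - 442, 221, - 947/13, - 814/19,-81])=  [ - 900, - 442,-81,-947/13,-814/19, 58,221, 712]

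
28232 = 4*7058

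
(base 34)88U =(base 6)112114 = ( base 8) 22516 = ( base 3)111002201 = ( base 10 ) 9550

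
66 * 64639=4266174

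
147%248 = 147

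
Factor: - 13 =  - 13^1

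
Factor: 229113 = 3^2*25457^1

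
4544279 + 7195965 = 11740244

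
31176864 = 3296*9459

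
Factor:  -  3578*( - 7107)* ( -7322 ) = - 186190010412 = - 2^2*3^1*7^1*23^1*103^1*523^1*1789^1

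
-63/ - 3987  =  7/443 = 0.02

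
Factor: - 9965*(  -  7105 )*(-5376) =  - 380627923200 = - 2^8*3^1*5^2*7^3*29^1*1993^1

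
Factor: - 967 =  - 967^1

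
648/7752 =27/323=0.08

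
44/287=44/287 = 0.15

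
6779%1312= 219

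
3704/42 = 1852/21 = 88.19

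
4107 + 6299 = 10406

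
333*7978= 2656674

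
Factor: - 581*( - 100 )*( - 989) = - 2^2*5^2 * 7^1*23^1*43^1*83^1 = - 57460900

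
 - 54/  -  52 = 1 + 1/26  =  1.04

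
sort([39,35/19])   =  [ 35/19,39] 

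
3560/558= 6+ 106/279 = 6.38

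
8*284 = 2272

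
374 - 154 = 220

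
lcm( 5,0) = 0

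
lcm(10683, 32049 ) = 32049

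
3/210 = 1/70 = 0.01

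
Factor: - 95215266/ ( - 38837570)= 47607633/19418785  =  3^2*5^ ( - 1) * 17^1*23^(  -  1)*61^1 * 131^( - 1 )*1289^(-1 )*5101^1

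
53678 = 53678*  1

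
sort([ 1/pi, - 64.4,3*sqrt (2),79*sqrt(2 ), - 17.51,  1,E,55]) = [-64.4, - 17.51,1/pi, 1,E,  3*sqrt( 2), 55, 79*sqrt(2 )] 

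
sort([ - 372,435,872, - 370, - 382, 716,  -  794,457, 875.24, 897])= [ - 794,-382, - 372, - 370, 435,  457,716, 872, 875.24,  897 ] 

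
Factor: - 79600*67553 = - 5377218800 = -  2^4*  5^2*43^1*199^1 * 1571^1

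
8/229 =8/229 = 0.03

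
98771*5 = 493855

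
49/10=4 + 9/10 = 4.90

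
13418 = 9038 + 4380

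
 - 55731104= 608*( -91663)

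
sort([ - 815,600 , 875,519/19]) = [ - 815, 519/19 , 600, 875]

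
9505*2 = 19010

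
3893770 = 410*9497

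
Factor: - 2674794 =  - 2^1*3^1*445799^1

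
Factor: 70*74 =2^2*5^1*  7^1 * 37^1 =5180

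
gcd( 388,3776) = 4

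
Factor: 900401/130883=17^(-1) * 41^1 * 7699^( - 1)*21961^1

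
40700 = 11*3700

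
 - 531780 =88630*(-6) 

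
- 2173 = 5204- 7377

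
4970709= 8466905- 3496196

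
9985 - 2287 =7698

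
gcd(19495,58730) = 35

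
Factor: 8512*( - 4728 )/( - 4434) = 2^8 * 7^1*19^1  *197^1 * 739^( - 1) = 6707456/739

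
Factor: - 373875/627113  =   - 375/629=- 3^1 *5^3 * 17^( - 1)*37^( - 1 ) 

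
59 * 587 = 34633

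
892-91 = 801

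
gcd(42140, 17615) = 5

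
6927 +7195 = 14122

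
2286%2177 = 109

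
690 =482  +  208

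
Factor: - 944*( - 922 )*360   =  2^8*3^2*5^1*59^1*461^1 = 313332480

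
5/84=5/84= 0.06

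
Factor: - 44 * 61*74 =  - 2^3 * 11^1*37^1*61^1 = -  198616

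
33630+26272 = 59902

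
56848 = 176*323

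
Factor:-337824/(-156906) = 816/379  =  2^4 * 3^1*17^1 *379^( - 1 )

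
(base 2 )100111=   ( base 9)43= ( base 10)39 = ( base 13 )30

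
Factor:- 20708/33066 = - 2^1 * 3^ ( - 2 )*11^ (- 1 )*31^1=- 62/99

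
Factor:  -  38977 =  - 38977^1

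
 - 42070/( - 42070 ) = 1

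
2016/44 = 45+ 9/11 = 45.82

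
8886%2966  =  2954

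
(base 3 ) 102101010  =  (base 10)8292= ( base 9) 12333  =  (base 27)ba3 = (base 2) 10000001100100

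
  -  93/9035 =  - 93/9035= -0.01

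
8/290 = 4/145 = 0.03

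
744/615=1 + 43/205 = 1.21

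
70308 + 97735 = 168043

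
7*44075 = 308525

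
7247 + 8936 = 16183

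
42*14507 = 609294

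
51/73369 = 51/73369=0.00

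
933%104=101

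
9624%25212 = 9624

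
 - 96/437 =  - 96/437 = -  0.22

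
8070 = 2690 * 3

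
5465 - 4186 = 1279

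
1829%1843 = 1829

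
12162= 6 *2027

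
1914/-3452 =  - 957/1726 = -0.55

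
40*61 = 2440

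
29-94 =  - 65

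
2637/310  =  8 + 157/310  =  8.51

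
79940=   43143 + 36797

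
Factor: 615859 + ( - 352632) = 263227 = 263227^1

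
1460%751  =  709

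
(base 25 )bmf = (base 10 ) 7440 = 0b1110100010000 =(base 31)7n0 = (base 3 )101012120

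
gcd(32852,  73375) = 1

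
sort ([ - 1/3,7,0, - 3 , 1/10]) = [-3 , - 1/3,0,1/10,7]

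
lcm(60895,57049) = 5419655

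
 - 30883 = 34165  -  65048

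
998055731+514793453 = 1512849184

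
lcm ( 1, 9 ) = 9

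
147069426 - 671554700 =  -524485274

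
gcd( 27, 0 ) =27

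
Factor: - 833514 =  - 2^1 * 3^1*11^1*73^1 *173^1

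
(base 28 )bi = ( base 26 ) CE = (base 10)326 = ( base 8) 506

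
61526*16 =984416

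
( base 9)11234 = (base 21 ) GK7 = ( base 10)7483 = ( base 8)16473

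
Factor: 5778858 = 2^1 * 3^1*963143^1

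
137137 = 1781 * 77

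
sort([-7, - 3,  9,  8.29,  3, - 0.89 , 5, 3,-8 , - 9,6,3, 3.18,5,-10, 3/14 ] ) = [ - 10, - 9, - 8, - 7, - 3,-0.89,3/14,3, 3, 3, 3.18 , 5,5, 6, 8.29,9] 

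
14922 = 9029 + 5893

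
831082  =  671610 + 159472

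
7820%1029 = 617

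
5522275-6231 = 5516044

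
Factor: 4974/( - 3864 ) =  - 2^( - 2 )*7^( - 1) * 23^(- 1) * 829^1 =- 829/644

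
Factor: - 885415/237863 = - 5^1 * 31^( - 1 )*61^1 * 2903^1*  7673^( - 1)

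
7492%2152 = 1036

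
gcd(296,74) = 74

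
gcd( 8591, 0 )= 8591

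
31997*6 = 191982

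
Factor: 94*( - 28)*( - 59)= 155288 = 2^3*7^1*47^1*59^1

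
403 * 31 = 12493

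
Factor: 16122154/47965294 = 13^( - 1)*17^2*27893^1* 1844819^( - 1 ) = 8061077/23982647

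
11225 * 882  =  9900450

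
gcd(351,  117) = 117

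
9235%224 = 51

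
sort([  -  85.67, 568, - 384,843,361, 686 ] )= [- 384, - 85.67, 361, 568, 686, 843]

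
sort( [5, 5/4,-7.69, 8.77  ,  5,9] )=[ - 7.69, 5/4,5, 5,  8.77,  9 ] 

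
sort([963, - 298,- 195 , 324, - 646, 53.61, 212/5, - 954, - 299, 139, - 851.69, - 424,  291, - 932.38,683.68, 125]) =[ - 954,  -  932.38, - 851.69, - 646,-424, - 299, -298, - 195,212/5, 53.61, 125,139,291,324, 683.68,963]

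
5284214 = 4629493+654721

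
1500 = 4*375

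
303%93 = 24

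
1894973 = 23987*79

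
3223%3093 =130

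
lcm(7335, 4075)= 36675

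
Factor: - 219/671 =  - 3^1*11^( - 1 ) * 61^( - 1 )*73^1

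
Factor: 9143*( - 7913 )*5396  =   - 2^2*19^1 *41^2*71^1*193^1*223^1 = - 390392824364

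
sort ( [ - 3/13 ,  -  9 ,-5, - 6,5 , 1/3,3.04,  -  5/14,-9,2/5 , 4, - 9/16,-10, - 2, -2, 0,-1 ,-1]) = [ - 10,-9, - 9,  -  6, - 5, - 2,-2, - 1, - 1, - 9/16,  -  5/14,-3/13,0,1/3,2/5 , 3.04, 4,5 ] 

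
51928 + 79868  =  131796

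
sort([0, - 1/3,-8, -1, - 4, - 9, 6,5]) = [  -  9, - 8, - 4,- 1, - 1/3,0,  5 , 6 ]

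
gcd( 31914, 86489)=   1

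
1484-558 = 926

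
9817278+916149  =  10733427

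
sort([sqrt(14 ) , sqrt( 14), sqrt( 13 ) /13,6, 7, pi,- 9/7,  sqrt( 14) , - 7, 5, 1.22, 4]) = [-7,  -  9/7,sqrt(13)/13, 1.22,pi,sqrt( 14),sqrt( 14), sqrt( 14 ),4,5,6, 7 ]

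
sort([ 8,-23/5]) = [ - 23/5,8]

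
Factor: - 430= - 2^1 * 5^1*43^1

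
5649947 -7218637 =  - 1568690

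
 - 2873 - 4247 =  - 7120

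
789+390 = 1179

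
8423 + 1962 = 10385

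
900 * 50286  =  45257400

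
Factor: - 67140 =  - 2^2*3^2*5^1 * 373^1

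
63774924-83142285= - 19367361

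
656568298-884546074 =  - 227977776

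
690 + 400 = 1090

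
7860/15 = 524 = 524.00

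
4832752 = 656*7367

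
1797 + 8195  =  9992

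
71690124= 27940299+43749825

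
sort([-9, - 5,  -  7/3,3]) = [ - 9, - 5, - 7/3,  3]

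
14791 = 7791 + 7000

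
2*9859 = 19718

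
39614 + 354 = 39968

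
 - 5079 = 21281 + -26360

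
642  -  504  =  138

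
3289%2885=404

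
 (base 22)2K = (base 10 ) 64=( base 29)26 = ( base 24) 2g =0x40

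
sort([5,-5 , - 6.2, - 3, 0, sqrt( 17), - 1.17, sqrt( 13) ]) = [ - 6.2, - 5, - 3, - 1.17,0,sqrt(13),sqrt( 17), 5]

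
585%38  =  15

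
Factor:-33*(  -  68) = 2244 =2^2*3^1*11^1* 17^1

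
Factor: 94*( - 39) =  - 2^1*3^1*13^1*47^1 = - 3666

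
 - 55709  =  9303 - 65012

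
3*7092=21276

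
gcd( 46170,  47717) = 1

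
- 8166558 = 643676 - 8810234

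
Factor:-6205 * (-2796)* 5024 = 87162280320=2^7*3^1*5^1*17^1* 73^1*157^1*233^1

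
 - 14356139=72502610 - 86858749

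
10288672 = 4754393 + 5534279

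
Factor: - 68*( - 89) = 2^2*17^1*89^1=   6052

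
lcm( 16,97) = 1552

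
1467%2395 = 1467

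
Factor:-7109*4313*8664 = -2^3 *3^1*19^3*227^1*7109^1 = - 265647917688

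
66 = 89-23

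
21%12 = 9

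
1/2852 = 1/2852= 0.00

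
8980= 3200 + 5780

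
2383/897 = 2383/897 = 2.66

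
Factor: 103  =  103^1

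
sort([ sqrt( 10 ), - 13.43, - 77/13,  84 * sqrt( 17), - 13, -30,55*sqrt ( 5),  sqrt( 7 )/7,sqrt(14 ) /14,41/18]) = [ - 30, - 13.43,  -  13, - 77/13,sqrt(14)/14,sqrt (7 )/7,41/18,sqrt( 10 ),55*sqrt( 5),84*sqrt ( 17 ) ]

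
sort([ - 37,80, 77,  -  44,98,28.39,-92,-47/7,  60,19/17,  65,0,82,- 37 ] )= [ - 92,-44,-37,-37 ,-47/7,0, 19/17,28.39, 60, 65,77, 80, 82,98]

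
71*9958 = 707018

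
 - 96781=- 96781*1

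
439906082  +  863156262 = 1303062344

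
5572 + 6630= 12202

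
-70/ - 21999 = 70/21999 = 0.00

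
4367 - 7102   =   -2735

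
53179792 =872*60986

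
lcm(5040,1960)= 35280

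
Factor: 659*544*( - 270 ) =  - 2^6*3^3*5^1 * 17^1*659^1 =- 96793920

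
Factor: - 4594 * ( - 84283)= 2^1*89^1*947^1*2297^1 = 387196102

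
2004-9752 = -7748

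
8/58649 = 8/58649 = 0.00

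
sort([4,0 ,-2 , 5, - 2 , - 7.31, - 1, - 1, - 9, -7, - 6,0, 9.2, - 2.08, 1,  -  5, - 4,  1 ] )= [ - 9 ,  -  7.31 , - 7, - 6,-5, - 4, - 2.08 , - 2, - 2,-1, - 1, 0,0,1, 1,4, 5,9.2 ]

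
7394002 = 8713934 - 1319932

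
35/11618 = 35/11618 = 0.00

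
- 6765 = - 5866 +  - 899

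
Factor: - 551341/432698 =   -  79/62 = -2^(-1)*31^( - 1 )*79^1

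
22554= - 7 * ( - 3222)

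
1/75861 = 1/75861 = 0.00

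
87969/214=411 + 15/214 = 411.07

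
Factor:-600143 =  - 47^1*113^2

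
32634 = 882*37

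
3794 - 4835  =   - 1041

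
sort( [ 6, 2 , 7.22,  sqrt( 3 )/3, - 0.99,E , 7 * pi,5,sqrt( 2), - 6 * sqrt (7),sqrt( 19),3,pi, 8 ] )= [ - 6 * sqrt ( 7), - 0.99,sqrt( 3) /3,sqrt( 2 ), 2,  E, 3, pi, sqrt( 19),  5, 6,7.22,8 , 7*pi ]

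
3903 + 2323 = 6226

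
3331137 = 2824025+507112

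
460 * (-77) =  - 35420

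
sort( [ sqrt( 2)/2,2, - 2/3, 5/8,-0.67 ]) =[ -0.67,- 2/3, 5/8, sqrt( 2)/2, 2 ]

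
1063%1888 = 1063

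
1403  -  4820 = -3417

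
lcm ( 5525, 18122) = 453050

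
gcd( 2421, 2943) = 9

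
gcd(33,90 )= 3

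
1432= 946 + 486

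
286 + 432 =718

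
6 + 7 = 13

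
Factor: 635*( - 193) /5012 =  - 2^(-2 )*5^1 * 7^( - 1) *127^1*179^(- 1)*193^1 = - 122555/5012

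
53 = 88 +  - 35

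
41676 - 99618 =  - 57942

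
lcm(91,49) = 637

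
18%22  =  18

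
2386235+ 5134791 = 7521026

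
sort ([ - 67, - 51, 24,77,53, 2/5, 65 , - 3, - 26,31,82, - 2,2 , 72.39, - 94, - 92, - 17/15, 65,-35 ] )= [ - 94, - 92, - 67, -51, - 35 ,  -  26, - 3, - 2, - 17/15, 2/5, 2,24,31,  53,65, 65,72.39,77,  82 ]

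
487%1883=487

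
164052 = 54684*3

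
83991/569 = 83991/569= 147.61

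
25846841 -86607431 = -60760590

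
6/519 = 2/173  =  0.01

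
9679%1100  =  879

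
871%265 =76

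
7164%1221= 1059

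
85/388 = 85/388= 0.22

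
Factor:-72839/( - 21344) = 2^( - 5)*13^2*23^( - 1)*29^(- 1 )*431^1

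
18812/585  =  32+92/585 =32.16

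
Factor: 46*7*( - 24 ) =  - 2^4*3^1*7^1*23^1 = - 7728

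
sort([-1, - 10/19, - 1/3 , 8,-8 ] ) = [ - 8, - 1, - 10/19, - 1/3,8 ] 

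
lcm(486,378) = 3402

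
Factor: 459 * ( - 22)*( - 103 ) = 2^1*3^3*  11^1*17^1*103^1= 1040094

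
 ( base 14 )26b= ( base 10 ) 487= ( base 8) 747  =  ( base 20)147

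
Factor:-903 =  - 3^1 *7^1*43^1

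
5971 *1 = 5971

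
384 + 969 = 1353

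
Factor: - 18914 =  -2^1 * 7^2 *193^1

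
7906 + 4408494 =4416400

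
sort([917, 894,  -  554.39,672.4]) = [ - 554.39,672.4,894,917] 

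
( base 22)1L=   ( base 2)101011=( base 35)18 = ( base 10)43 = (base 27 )1g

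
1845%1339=506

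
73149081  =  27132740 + 46016341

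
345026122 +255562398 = 600588520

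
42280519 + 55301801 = 97582320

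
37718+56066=93784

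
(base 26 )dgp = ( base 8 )22015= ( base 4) 2100031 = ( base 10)9229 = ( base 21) KJA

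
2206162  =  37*59626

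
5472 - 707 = 4765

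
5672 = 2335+3337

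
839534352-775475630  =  64058722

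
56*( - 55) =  - 3080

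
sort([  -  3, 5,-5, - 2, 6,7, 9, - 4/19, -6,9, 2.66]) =[ - 6, - 5, - 3, - 2, - 4/19, 2.66,5,6,7, 9, 9] 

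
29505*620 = 18293100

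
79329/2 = 79329/2 = 39664.50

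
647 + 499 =1146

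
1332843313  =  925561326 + 407281987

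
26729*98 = 2619442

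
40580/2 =20290= 20290.00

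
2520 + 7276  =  9796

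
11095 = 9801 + 1294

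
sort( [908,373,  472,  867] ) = [ 373,472, 867,908]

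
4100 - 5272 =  -1172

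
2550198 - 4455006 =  - 1904808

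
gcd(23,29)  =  1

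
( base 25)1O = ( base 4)301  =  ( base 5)144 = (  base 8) 61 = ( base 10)49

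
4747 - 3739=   1008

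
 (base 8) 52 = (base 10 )42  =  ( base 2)101010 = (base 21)20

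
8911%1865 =1451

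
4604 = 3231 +1373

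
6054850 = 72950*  83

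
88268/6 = 14711 + 1/3=14711.33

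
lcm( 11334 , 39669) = 79338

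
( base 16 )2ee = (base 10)750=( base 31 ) O6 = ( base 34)m2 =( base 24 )176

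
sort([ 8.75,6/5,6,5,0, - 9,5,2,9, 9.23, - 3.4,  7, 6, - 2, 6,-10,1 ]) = [-10, - 9,-3.4,-2,0, 1, 6/5, 2,  5,5,6 , 6,6,7, 8.75, 9,9.23 ]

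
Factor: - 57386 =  - 2^1*7^1*4099^1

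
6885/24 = 2295/8 = 286.88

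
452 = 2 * 226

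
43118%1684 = 1018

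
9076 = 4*2269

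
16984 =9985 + 6999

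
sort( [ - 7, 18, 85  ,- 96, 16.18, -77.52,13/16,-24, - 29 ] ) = [ - 96, - 77.52 ,- 29,-24, - 7, 13/16,16.18, 18, 85] 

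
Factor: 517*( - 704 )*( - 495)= 2^6 * 3^2 * 5^1*11^3 * 47^1=180164160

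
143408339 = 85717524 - - 57690815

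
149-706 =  - 557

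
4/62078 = 2/31039 = 0.00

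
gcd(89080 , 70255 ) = 5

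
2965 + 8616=11581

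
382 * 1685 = 643670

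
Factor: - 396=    - 2^2 *3^2*11^1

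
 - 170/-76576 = 85/38288  =  0.00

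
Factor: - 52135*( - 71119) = 3707789065 = 5^1 * 10427^1*71119^1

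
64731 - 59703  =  5028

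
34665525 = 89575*387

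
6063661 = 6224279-160618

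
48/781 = 48/781 =0.06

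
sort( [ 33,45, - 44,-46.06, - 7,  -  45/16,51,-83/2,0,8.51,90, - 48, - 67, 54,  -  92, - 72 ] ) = [ - 92,-72, - 67, - 48, - 46.06, -44,-83/2, - 7, - 45/16, 0,8.51,  33, 45, 51,54,  90]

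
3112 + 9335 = 12447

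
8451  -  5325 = 3126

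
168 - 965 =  - 797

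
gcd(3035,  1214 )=607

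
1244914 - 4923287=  - 3678373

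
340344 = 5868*58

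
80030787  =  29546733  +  50484054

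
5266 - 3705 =1561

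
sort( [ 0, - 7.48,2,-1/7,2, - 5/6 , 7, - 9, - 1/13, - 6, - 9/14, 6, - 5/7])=[ - 9,-7.48,- 6, - 5/6, - 5/7, - 9/14, - 1/7,-1/13,0, 2, 2, 6,7] 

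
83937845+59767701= 143705546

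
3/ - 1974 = - 1+657/658 = - 0.00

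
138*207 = 28566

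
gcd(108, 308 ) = 4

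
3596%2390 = 1206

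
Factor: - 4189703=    - 7^1*23^1*53^1*491^1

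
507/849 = 169/283 =0.60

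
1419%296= 235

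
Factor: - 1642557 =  - 3^1*7^1*17^1*43^1*107^1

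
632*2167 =1369544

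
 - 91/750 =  - 1 + 659/750 = - 0.12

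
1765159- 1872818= -107659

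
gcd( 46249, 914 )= 1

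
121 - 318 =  - 197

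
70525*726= 51201150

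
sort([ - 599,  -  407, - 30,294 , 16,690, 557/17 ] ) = [ - 599, - 407, - 30 , 16, 557/17, 294, 690] 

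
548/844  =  137/211 = 0.65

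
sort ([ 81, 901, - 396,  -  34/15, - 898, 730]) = [ - 898,  -  396, - 34/15 , 81,730, 901 ]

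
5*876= 4380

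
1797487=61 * 29467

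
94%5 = 4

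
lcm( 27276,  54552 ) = 54552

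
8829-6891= 1938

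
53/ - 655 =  - 1+ 602/655 = - 0.08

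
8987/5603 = 1 + 3384/5603= 1.60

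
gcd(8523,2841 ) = 2841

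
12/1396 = 3/349 = 0.01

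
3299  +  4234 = 7533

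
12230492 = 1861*6572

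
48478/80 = 24239/40 = 605.98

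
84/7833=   4/373 = 0.01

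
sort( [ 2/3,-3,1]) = [ - 3, 2/3,1]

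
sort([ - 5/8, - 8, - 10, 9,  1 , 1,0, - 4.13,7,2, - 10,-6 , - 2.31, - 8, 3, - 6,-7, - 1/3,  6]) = [ - 10, - 10, - 8 , - 8, - 7 , - 6,- 6, - 4.13, - 2.31 ,  -  5/8, - 1/3,0, 1, 1 , 2 , 3,6, 7,  9 ] 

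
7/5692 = 7/5692 = 0.00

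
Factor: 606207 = 3^1*7^1*28867^1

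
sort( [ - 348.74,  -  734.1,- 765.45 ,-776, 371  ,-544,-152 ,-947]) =[ - 947 , - 776,  -  765.45, - 734.1 , -544, -348.74 , - 152, 371]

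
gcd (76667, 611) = 1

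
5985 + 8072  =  14057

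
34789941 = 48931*711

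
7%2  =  1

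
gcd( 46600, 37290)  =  10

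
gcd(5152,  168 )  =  56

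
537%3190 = 537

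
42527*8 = 340216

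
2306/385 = 5 + 381/385 = 5.99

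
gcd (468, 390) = 78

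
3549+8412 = 11961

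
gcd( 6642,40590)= 738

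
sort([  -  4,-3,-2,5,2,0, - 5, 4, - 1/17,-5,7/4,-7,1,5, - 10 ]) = [-10, - 7, - 5, - 5,  -  4, - 3, - 2, - 1/17,0,1, 7/4, 2, 4, 5,5 ] 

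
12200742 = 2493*4894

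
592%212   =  168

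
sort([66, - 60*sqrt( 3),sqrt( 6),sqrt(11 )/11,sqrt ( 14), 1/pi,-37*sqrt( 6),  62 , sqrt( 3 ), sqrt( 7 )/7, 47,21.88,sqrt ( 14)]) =[ - 60*sqrt( 3 ),- 37*sqrt(6 ),sqrt (11) /11,1/pi,sqrt(7)/7 , sqrt ( 3 ),sqrt( 6) , sqrt( 14), sqrt(14 ) , 21.88, 47 , 62, 66]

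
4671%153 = 81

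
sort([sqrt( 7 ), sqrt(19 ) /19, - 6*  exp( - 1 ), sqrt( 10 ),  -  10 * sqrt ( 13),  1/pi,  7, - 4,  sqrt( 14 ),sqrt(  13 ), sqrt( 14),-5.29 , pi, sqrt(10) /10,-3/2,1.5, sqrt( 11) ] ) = [ - 10*sqrt(13), - 5.29, - 4, -6*exp ( - 1 ),- 3/2,sqrt( 19 )/19, sqrt(10 ) /10, 1/pi, 1.5, sqrt( 7 ), pi, sqrt( 10 ), sqrt(11 ), sqrt( 13 ),sqrt( 14),  sqrt ( 14), 7 ]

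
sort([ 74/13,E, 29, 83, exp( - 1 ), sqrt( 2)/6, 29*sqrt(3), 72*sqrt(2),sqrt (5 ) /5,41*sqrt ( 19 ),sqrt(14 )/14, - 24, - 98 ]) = [-98,-24, sqrt(2 ) /6,sqrt (14)/14 , exp( - 1), sqrt( 5)/5, E,74/13,  29, 29 * sqrt(3), 83, 72 * sqrt(2 ),41*sqrt(19 ) ]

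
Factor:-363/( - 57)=121/19= 11^2 * 19^( - 1 )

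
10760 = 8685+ 2075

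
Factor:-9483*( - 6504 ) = 61677432 = 2^3*3^2 * 29^1*109^1*271^1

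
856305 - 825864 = 30441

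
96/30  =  16/5 = 3.20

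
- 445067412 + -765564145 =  -1210631557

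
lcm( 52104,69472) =208416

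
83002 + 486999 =570001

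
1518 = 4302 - 2784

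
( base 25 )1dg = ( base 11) 7a9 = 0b1111000110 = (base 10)966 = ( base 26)1b4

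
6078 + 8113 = 14191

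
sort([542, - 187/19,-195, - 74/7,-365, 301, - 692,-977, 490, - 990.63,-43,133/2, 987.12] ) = [-990.63,-977,-692, - 365, - 195,  -  43,-74/7,-187/19, 133/2 , 301,490 , 542,987.12 ] 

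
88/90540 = 22/22635 = 0.00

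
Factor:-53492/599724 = - 13373/149931   =  - 3^(- 5 ) * 43^1*311^1*617^( - 1 )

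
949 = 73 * 13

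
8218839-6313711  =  1905128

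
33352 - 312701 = -279349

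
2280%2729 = 2280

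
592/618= 296/309 = 0.96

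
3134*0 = 0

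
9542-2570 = 6972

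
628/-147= -5 + 107/147  =  - 4.27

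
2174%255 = 134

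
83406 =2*41703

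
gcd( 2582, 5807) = 1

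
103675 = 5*20735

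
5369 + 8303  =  13672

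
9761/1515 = 6 + 671/1515 = 6.44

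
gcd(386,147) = 1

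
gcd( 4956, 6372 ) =708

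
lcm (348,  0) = 0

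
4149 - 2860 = 1289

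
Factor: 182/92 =91/46=2^(-1)*  7^1*13^1*23^( - 1 )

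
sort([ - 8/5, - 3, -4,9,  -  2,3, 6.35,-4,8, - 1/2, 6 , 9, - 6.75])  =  [ - 6.75,-4, - 4, - 3, - 2,- 8/5, - 1/2,3,6,6.35,8, 9,9]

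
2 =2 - 0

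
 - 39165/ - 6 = 13055/2 = 6527.50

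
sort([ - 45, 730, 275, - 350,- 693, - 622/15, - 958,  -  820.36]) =[- 958,-820.36,-693, - 350,-45, -622/15,275, 730]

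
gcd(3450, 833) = 1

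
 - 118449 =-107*1107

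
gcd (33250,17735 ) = 5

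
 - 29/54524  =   - 1+54495/54524 = - 0.00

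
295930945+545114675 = 841045620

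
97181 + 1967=99148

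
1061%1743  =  1061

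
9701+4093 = 13794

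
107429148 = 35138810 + 72290338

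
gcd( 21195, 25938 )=9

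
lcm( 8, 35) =280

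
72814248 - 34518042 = 38296206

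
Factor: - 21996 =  - 2^2*3^2 *13^1 * 47^1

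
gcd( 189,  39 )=3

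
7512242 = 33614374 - 26102132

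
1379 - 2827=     -  1448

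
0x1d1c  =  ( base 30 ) 88c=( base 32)78s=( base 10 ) 7452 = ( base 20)icc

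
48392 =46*1052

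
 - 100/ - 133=100/133  =  0.75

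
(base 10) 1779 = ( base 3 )2102220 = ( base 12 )1043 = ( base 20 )48j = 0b11011110011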